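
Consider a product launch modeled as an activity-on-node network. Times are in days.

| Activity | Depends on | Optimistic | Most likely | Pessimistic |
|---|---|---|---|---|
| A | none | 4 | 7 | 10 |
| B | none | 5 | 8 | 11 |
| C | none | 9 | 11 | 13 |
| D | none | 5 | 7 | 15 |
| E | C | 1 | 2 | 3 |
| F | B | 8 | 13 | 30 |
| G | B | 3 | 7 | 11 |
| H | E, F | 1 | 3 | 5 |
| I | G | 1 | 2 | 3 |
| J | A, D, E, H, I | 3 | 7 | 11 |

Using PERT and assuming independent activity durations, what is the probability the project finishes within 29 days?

te_A = (4 + 4·7 + 10)/6 = 42/6 = 7; σ²_A = ((10−4)/6)² = 1.000
te_B = (5 + 4·8 + 11)/6 = 48/6 = 8; σ²_B = ((11−5)/6)² = 1.000
te_C = (9 + 4·11 + 13)/6 = 66/6 = 11; σ²_C = ((13−9)/6)² = 0.444
te_D = (5 + 4·7 + 15)/6 = 48/6 = 8; σ²_D = ((15−5)/6)² = 2.778
te_E = (1 + 4·2 + 3)/6 = 12/6 = 2; σ²_E = ((3−1)/6)² = 0.111
te_F = (8 + 4·13 + 30)/6 = 90/6 = 15; σ²_F = ((30−8)/6)² = 13.444
te_G = (3 + 4·7 + 11)/6 = 42/6 = 7; σ²_G = ((11−3)/6)² = 1.778
te_H = (1 + 4·3 + 5)/6 = 18/6 = 3; σ²_H = ((5−1)/6)² = 0.444
te_I = (1 + 4·2 + 3)/6 = 12/6 = 2; σ²_I = ((3−1)/6)² = 0.111
te_J = (3 + 4·7 + 11)/6 = 42/6 = 7; σ²_J = ((11−3)/6)² = 1.778

Forward pass:
ES_A = 0; EF_A = 7
ES_B = 0; EF_B = 8
ES_C = 0; EF_C = 11
ES_D = 0; EF_D = 8
ES_E = 11; EF_E = 11+2 = 13
ES_F = 8; EF_F = 8+15 = 23
ES_G = 8; EF_G = 8+7 = 15
ES_H = max(EF_E=13, EF_F=23) = 23; EF_H = 23+3 = 26
ES_I = 15; EF_I = 15+2 = 17
ES_J = max(EF_A=7, EF_D=8, EF_E=13, EF_H=26, EF_I=17) = 26; EF_J = 26+7 = 33
Expected project duration μ = 33 days. Critical path: B → F → H → J.

Variance along critical path = 1.000 + 13.444 + 0.444 + 1.778 = 16.667; σ = √16.667 = 4.082 days.
Z = (29 − 33) / 4.082 = -0.980
P(T ≤ 29) = Φ(-0.980) ≈ 0.164

0.164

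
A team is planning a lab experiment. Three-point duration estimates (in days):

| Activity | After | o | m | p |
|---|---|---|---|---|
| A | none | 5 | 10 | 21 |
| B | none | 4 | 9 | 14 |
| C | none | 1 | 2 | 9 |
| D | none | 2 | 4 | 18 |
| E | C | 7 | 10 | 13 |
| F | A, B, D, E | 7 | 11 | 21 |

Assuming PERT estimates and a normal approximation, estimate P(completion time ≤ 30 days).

0.959

te_A = (5 + 4·10 + 21)/6 = 66/6 = 11; σ²_A = ((21−5)/6)² = 7.111
te_B = (4 + 4·9 + 14)/6 = 54/6 = 9; σ²_B = ((14−4)/6)² = 2.778
te_C = (1 + 4·2 + 9)/6 = 18/6 = 3; σ²_C = ((9−1)/6)² = 1.778
te_D = (2 + 4·4 + 18)/6 = 36/6 = 6; σ²_D = ((18−2)/6)² = 7.111
te_E = (7 + 4·10 + 13)/6 = 60/6 = 10; σ²_E = ((13−7)/6)² = 1.000
te_F = (7 + 4·11 + 21)/6 = 72/6 = 12; σ²_F = ((21−7)/6)² = 5.444

Forward pass:
ES_A = 0; EF_A = 11
ES_B = 0; EF_B = 9
ES_C = 0; EF_C = 3
ES_D = 0; EF_D = 6
ES_E = 3; EF_E = 3+10 = 13
ES_F = max(EF_A=11, EF_B=9, EF_D=6, EF_E=13) = 13; EF_F = 13+12 = 25
Expected project duration μ = 25 days. Critical path: C → E → F.

Variance along critical path = 1.778 + 1.000 + 5.444 = 8.222; σ = √8.222 = 2.867 days.
Z = (30 − 25) / 2.867 = 1.744
P(T ≤ 30) = Φ(1.744) ≈ 0.959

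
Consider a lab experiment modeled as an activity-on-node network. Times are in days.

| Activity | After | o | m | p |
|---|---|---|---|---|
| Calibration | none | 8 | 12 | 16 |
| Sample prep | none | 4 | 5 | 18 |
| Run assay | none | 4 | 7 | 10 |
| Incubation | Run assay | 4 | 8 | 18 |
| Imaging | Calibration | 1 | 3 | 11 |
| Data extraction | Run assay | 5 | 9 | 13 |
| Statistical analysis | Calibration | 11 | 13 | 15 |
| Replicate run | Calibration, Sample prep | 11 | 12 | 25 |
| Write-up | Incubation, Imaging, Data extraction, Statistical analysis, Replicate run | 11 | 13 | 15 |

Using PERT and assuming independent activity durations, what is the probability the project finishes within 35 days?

0.074

te_Calibration = (8 + 4·12 + 16)/6 = 72/6 = 12; σ²_Calibration = ((16−8)/6)² = 1.778
te_Sample prep = (4 + 4·5 + 18)/6 = 42/6 = 7; σ²_Sample prep = ((18−4)/6)² = 5.444
te_Run assay = (4 + 4·7 + 10)/6 = 42/6 = 7; σ²_Run assay = ((10−4)/6)² = 1.000
te_Incubation = (4 + 4·8 + 18)/6 = 54/6 = 9; σ²_Incubation = ((18−4)/6)² = 5.444
te_Imaging = (1 + 4·3 + 11)/6 = 24/6 = 4; σ²_Imaging = ((11−1)/6)² = 2.778
te_Data extraction = (5 + 4·9 + 13)/6 = 54/6 = 9; σ²_Data extraction = ((13−5)/6)² = 1.778
te_Statistical analysis = (11 + 4·13 + 15)/6 = 78/6 = 13; σ²_Statistical analysis = ((15−11)/6)² = 0.444
te_Replicate run = (11 + 4·12 + 25)/6 = 84/6 = 14; σ²_Replicate run = ((25−11)/6)² = 5.444
te_Write-up = (11 + 4·13 + 15)/6 = 78/6 = 13; σ²_Write-up = ((15−11)/6)² = 0.444

Forward pass:
ES_Calibration = 0; EF_Calibration = 12
ES_Sample prep = 0; EF_Sample prep = 7
ES_Run assay = 0; EF_Run assay = 7
ES_Incubation = 7; EF_Incubation = 7+9 = 16
ES_Imaging = 12; EF_Imaging = 12+4 = 16
ES_Data extraction = 7; EF_Data extraction = 7+9 = 16
ES_Statistical analysis = 12; EF_Statistical analysis = 12+13 = 25
ES_Replicate run = max(EF_Calibration=12, EF_Sample prep=7) = 12; EF_Replicate run = 12+14 = 26
ES_Write-up = max(EF_Incubation=16, EF_Imaging=16, EF_Data extraction=16, EF_Statistical analysis=25, EF_Replicate run=26) = 26; EF_Write-up = 26+13 = 39
Expected project duration μ = 39 days. Critical path: Calibration → Replicate run → Write-up.

Variance along critical path = 1.778 + 5.444 + 0.444 = 7.667; σ = √7.667 = 2.769 days.
Z = (35 − 39) / 2.769 = -1.445
P(T ≤ 35) = Φ(-1.445) ≈ 0.074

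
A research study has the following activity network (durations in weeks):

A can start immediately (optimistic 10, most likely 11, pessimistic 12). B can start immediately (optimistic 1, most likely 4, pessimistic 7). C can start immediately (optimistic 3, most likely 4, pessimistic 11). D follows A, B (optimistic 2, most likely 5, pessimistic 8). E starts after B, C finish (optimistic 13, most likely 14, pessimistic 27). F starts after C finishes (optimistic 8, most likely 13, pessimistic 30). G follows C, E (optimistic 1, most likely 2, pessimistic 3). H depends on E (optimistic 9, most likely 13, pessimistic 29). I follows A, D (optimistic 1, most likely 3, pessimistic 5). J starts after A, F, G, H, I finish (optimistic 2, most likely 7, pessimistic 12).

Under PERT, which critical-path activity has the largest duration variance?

te_A = (10 + 4·11 + 12)/6 = 66/6 = 11; σ²_A = ((12−10)/6)² = 0.111
te_B = (1 + 4·4 + 7)/6 = 24/6 = 4; σ²_B = ((7−1)/6)² = 1.000
te_C = (3 + 4·4 + 11)/6 = 30/6 = 5; σ²_C = ((11−3)/6)² = 1.778
te_D = (2 + 4·5 + 8)/6 = 30/6 = 5; σ²_D = ((8−2)/6)² = 1.000
te_E = (13 + 4·14 + 27)/6 = 96/6 = 16; σ²_E = ((27−13)/6)² = 5.444
te_F = (8 + 4·13 + 30)/6 = 90/6 = 15; σ²_F = ((30−8)/6)² = 13.444
te_G = (1 + 4·2 + 3)/6 = 12/6 = 2; σ²_G = ((3−1)/6)² = 0.111
te_H = (9 + 4·13 + 29)/6 = 90/6 = 15; σ²_H = ((29−9)/6)² = 11.111
te_I = (1 + 4·3 + 5)/6 = 18/6 = 3; σ²_I = ((5−1)/6)² = 0.444
te_J = (2 + 4·7 + 12)/6 = 42/6 = 7; σ²_J = ((12−2)/6)² = 2.778

Forward pass:
ES_A = 0; EF_A = 11
ES_B = 0; EF_B = 4
ES_C = 0; EF_C = 5
ES_D = max(EF_A=11, EF_B=4) = 11; EF_D = 11+5 = 16
ES_E = max(EF_B=4, EF_C=5) = 5; EF_E = 5+16 = 21
ES_F = 5; EF_F = 5+15 = 20
ES_G = max(EF_C=5, EF_E=21) = 21; EF_G = 21+2 = 23
ES_H = 21; EF_H = 21+15 = 36
ES_I = max(EF_A=11, EF_D=16) = 16; EF_I = 16+3 = 19
ES_J = max(EF_A=11, EF_F=20, EF_G=23, EF_H=36, EF_I=19) = 36; EF_J = 36+7 = 43
Expected project duration μ = 43 weeks. Critical path: C → E → H → J.

Variances on critical path: σ²_C=1.778, σ²_E=5.444, σ²_H=11.111, σ²_J=2.778.
Largest is σ²_H = 11.111.

H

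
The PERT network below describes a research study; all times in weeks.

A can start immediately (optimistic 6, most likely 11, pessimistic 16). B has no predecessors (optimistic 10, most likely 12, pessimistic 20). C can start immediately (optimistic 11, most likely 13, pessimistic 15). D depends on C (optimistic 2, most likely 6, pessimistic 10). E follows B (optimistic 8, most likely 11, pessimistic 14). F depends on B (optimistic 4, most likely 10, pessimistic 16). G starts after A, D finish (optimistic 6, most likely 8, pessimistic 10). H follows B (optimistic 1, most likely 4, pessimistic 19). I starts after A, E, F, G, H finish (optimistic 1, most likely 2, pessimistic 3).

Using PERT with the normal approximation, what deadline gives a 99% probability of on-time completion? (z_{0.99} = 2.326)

32.9 weeks

te_A = (6 + 4·11 + 16)/6 = 66/6 = 11; σ²_A = ((16−6)/6)² = 2.778
te_B = (10 + 4·12 + 20)/6 = 78/6 = 13; σ²_B = ((20−10)/6)² = 2.778
te_C = (11 + 4·13 + 15)/6 = 78/6 = 13; σ²_C = ((15−11)/6)² = 0.444
te_D = (2 + 4·6 + 10)/6 = 36/6 = 6; σ²_D = ((10−2)/6)² = 1.778
te_E = (8 + 4·11 + 14)/6 = 66/6 = 11; σ²_E = ((14−8)/6)² = 1.000
te_F = (4 + 4·10 + 16)/6 = 60/6 = 10; σ²_F = ((16−4)/6)² = 4.000
te_G = (6 + 4·8 + 10)/6 = 48/6 = 8; σ²_G = ((10−6)/6)² = 0.444
te_H = (1 + 4·4 + 19)/6 = 36/6 = 6; σ²_H = ((19−1)/6)² = 9.000
te_I = (1 + 4·2 + 3)/6 = 12/6 = 2; σ²_I = ((3−1)/6)² = 0.111

Forward pass:
ES_A = 0; EF_A = 11
ES_B = 0; EF_B = 13
ES_C = 0; EF_C = 13
ES_D = 13; EF_D = 13+6 = 19
ES_E = 13; EF_E = 13+11 = 24
ES_F = 13; EF_F = 13+10 = 23
ES_G = max(EF_A=11, EF_D=19) = 19; EF_G = 19+8 = 27
ES_H = 13; EF_H = 13+6 = 19
ES_I = max(EF_A=11, EF_E=24, EF_F=23, EF_G=27, EF_H=19) = 27; EF_I = 27+2 = 29
Expected project duration μ = 29 weeks. Critical path: C → D → G → I.

Variance along critical path = 0.444 + 1.778 + 0.444 + 0.111 = 2.778; σ = 1.667 weeks.
D = μ + z·σ = 29 + 2.326·1.667 = 32.9 weeks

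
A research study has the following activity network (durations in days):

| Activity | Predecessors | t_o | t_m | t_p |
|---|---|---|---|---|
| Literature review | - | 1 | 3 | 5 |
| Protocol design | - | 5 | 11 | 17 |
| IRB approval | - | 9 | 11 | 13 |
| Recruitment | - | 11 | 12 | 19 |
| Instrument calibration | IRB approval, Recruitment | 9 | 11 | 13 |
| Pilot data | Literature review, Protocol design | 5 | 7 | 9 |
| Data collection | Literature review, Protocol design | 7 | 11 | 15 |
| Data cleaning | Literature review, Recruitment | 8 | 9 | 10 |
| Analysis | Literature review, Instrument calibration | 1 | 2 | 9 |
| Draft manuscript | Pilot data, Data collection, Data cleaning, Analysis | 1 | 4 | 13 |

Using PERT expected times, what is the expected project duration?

te_Literature review = (1 + 4·3 + 5)/6 = 18/6 = 3
te_Protocol design = (5 + 4·11 + 17)/6 = 66/6 = 11
te_IRB approval = (9 + 4·11 + 13)/6 = 66/6 = 11
te_Recruitment = (11 + 4·12 + 19)/6 = 78/6 = 13
te_Instrument calibration = (9 + 4·11 + 13)/6 = 66/6 = 11
te_Pilot data = (5 + 4·7 + 9)/6 = 42/6 = 7
te_Data collection = (7 + 4·11 + 15)/6 = 66/6 = 11
te_Data cleaning = (8 + 4·9 + 10)/6 = 54/6 = 9
te_Analysis = (1 + 4·2 + 9)/6 = 18/6 = 3
te_Draft manuscript = (1 + 4·4 + 13)/6 = 30/6 = 5

Forward pass:
ES_Literature review = 0; EF_Literature review = 3
ES_Protocol design = 0; EF_Protocol design = 11
ES_IRB approval = 0; EF_IRB approval = 11
ES_Recruitment = 0; EF_Recruitment = 13
ES_Instrument calibration = max(EF_IRB approval=11, EF_Recruitment=13) = 13; EF_Instrument calibration = 13+11 = 24
ES_Pilot data = max(EF_Literature review=3, EF_Protocol design=11) = 11; EF_Pilot data = 11+7 = 18
ES_Data collection = max(EF_Literature review=3, EF_Protocol design=11) = 11; EF_Data collection = 11+11 = 22
ES_Data cleaning = max(EF_Literature review=3, EF_Recruitment=13) = 13; EF_Data cleaning = 13+9 = 22
ES_Analysis = max(EF_Literature review=3, EF_Instrument calibration=24) = 24; EF_Analysis = 24+3 = 27
ES_Draft manuscript = max(EF_Pilot data=18, EF_Data collection=22, EF_Data cleaning=22, EF_Analysis=27) = 27; EF_Draft manuscript = 27+5 = 32
Expected project duration μ = 32 days. Critical path: Recruitment → Instrument calibration → Analysis → Draft manuscript.

32 days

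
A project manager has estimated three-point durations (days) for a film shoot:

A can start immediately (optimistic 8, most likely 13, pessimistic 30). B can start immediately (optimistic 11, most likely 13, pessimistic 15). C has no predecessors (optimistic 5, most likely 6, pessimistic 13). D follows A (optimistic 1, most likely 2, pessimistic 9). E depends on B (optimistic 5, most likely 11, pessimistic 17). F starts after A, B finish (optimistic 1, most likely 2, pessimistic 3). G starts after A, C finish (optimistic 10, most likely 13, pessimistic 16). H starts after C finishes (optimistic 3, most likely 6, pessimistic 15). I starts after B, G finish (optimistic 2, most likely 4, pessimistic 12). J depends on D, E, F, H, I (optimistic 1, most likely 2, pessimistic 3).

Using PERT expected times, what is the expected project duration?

te_A = (8 + 4·13 + 30)/6 = 90/6 = 15
te_B = (11 + 4·13 + 15)/6 = 78/6 = 13
te_C = (5 + 4·6 + 13)/6 = 42/6 = 7
te_D = (1 + 4·2 + 9)/6 = 18/6 = 3
te_E = (5 + 4·11 + 17)/6 = 66/6 = 11
te_F = (1 + 4·2 + 3)/6 = 12/6 = 2
te_G = (10 + 4·13 + 16)/6 = 78/6 = 13
te_H = (3 + 4·6 + 15)/6 = 42/6 = 7
te_I = (2 + 4·4 + 12)/6 = 30/6 = 5
te_J = (1 + 4·2 + 3)/6 = 12/6 = 2

Forward pass:
ES_A = 0; EF_A = 15
ES_B = 0; EF_B = 13
ES_C = 0; EF_C = 7
ES_D = 15; EF_D = 15+3 = 18
ES_E = 13; EF_E = 13+11 = 24
ES_F = max(EF_A=15, EF_B=13) = 15; EF_F = 15+2 = 17
ES_G = max(EF_A=15, EF_C=7) = 15; EF_G = 15+13 = 28
ES_H = 7; EF_H = 7+7 = 14
ES_I = max(EF_B=13, EF_G=28) = 28; EF_I = 28+5 = 33
ES_J = max(EF_D=18, EF_E=24, EF_F=17, EF_H=14, EF_I=33) = 33; EF_J = 33+2 = 35
Expected project duration μ = 35 days. Critical path: A → G → I → J.

35 days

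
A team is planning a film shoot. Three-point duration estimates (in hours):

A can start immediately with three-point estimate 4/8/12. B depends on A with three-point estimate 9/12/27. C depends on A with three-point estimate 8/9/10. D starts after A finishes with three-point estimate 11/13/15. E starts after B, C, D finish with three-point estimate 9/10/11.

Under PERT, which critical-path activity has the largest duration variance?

te_A = (4 + 4·8 + 12)/6 = 48/6 = 8; σ²_A = ((12−4)/6)² = 1.778
te_B = (9 + 4·12 + 27)/6 = 84/6 = 14; σ²_B = ((27−9)/6)² = 9.000
te_C = (8 + 4·9 + 10)/6 = 54/6 = 9; σ²_C = ((10−8)/6)² = 0.111
te_D = (11 + 4·13 + 15)/6 = 78/6 = 13; σ²_D = ((15−11)/6)² = 0.444
te_E = (9 + 4·10 + 11)/6 = 60/6 = 10; σ²_E = ((11−9)/6)² = 0.111

Forward pass:
ES_A = 0; EF_A = 8
ES_B = 8; EF_B = 8+14 = 22
ES_C = 8; EF_C = 8+9 = 17
ES_D = 8; EF_D = 8+13 = 21
ES_E = max(EF_B=22, EF_C=17, EF_D=21) = 22; EF_E = 22+10 = 32
Expected project duration μ = 32 hours. Critical path: A → B → E.

Variances on critical path: σ²_A=1.778, σ²_B=9.000, σ²_E=0.111.
Largest is σ²_B = 9.000.

B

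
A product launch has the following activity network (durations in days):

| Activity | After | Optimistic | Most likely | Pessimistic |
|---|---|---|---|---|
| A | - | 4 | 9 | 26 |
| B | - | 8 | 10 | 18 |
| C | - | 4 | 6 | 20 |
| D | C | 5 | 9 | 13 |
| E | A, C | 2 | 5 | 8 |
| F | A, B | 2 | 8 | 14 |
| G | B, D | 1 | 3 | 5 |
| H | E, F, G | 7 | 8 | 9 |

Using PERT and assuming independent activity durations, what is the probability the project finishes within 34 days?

0.975

te_A = (4 + 4·9 + 26)/6 = 66/6 = 11; σ²_A = ((26−4)/6)² = 13.444
te_B = (8 + 4·10 + 18)/6 = 66/6 = 11; σ²_B = ((18−8)/6)² = 2.778
te_C = (4 + 4·6 + 20)/6 = 48/6 = 8; σ²_C = ((20−4)/6)² = 7.111
te_D = (5 + 4·9 + 13)/6 = 54/6 = 9; σ²_D = ((13−5)/6)² = 1.778
te_E = (2 + 4·5 + 8)/6 = 30/6 = 5; σ²_E = ((8−2)/6)² = 1.000
te_F = (2 + 4·8 + 14)/6 = 48/6 = 8; σ²_F = ((14−2)/6)² = 4.000
te_G = (1 + 4·3 + 5)/6 = 18/6 = 3; σ²_G = ((5−1)/6)² = 0.444
te_H = (7 + 4·8 + 9)/6 = 48/6 = 8; σ²_H = ((9−7)/6)² = 0.111

Forward pass:
ES_A = 0; EF_A = 11
ES_B = 0; EF_B = 11
ES_C = 0; EF_C = 8
ES_D = 8; EF_D = 8+9 = 17
ES_E = max(EF_A=11, EF_C=8) = 11; EF_E = 11+5 = 16
ES_F = max(EF_A=11, EF_B=11) = 11; EF_F = 11+8 = 19
ES_G = max(EF_B=11, EF_D=17) = 17; EF_G = 17+3 = 20
ES_H = max(EF_E=16, EF_F=19, EF_G=20) = 20; EF_H = 20+8 = 28
Expected project duration μ = 28 days. Critical path: C → D → G → H.

Variance along critical path = 7.111 + 1.778 + 0.444 + 0.111 = 9.444; σ = √9.444 = 3.073 days.
Z = (34 − 28) / 3.073 = 1.952
P(T ≤ 34) = Φ(1.952) ≈ 0.975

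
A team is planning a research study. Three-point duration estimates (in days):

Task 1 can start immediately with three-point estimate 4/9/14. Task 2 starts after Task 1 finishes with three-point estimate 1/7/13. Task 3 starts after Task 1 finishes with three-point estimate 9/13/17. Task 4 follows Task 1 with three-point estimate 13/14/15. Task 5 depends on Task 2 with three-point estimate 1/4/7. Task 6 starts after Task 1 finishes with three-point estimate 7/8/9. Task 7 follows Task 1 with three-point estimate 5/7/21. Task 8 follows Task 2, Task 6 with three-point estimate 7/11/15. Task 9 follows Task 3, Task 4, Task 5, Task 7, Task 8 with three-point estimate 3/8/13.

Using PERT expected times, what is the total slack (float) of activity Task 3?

te_Task 1 = (4 + 4·9 + 14)/6 = 54/6 = 9
te_Task 2 = (1 + 4·7 + 13)/6 = 42/6 = 7
te_Task 3 = (9 + 4·13 + 17)/6 = 78/6 = 13
te_Task 4 = (13 + 4·14 + 15)/6 = 84/6 = 14
te_Task 5 = (1 + 4·4 + 7)/6 = 24/6 = 4
te_Task 6 = (7 + 4·8 + 9)/6 = 48/6 = 8
te_Task 7 = (5 + 4·7 + 21)/6 = 54/6 = 9
te_Task 8 = (7 + 4·11 + 15)/6 = 66/6 = 11
te_Task 9 = (3 + 4·8 + 13)/6 = 48/6 = 8

Forward pass:
ES_Task 1 = 0; EF_Task 1 = 9
ES_Task 2 = 9; EF_Task 2 = 9+7 = 16
ES_Task 3 = 9; EF_Task 3 = 9+13 = 22
ES_Task 4 = 9; EF_Task 4 = 9+14 = 23
ES_Task 5 = 16; EF_Task 5 = 16+4 = 20
ES_Task 6 = 9; EF_Task 6 = 9+8 = 17
ES_Task 7 = 9; EF_Task 7 = 9+9 = 18
ES_Task 8 = max(EF_Task 2=16, EF_Task 6=17) = 17; EF_Task 8 = 17+11 = 28
ES_Task 9 = max(EF_Task 3=22, EF_Task 4=23, EF_Task 5=20, EF_Task 7=18, EF_Task 8=28) = 28; EF_Task 9 = 28+8 = 36
Expected project duration μ = 36 days. Critical path: Task 1 → Task 6 → Task 8 → Task 9.

Backward pass:
LF_Task 9 = 36; LS_Task 9 = 36−8 = 28
LF_Task 8 = LS_Task 9 = 28; LS_Task 8 = 28−11 = 17
LF_Task 7 = LS_Task 9 = 28; LS_Task 7 = 28−9 = 19
LF_Task 6 = LS_Task 8 = 17; LS_Task 6 = 17−8 = 9
LF_Task 5 = LS_Task 9 = 28; LS_Task 5 = 28−4 = 24
LF_Task 4 = LS_Task 9 = 28; LS_Task 4 = 28−14 = 14
LF_Task 3 = LS_Task 9 = 28; LS_Task 3 = 28−13 = 15
LF_Task 2 = min(LS_Task 5=24, LS_Task 8=17) = 17; LS_Task 2 = 17−7 = 10
LF_Task 1 = min(LS_Task 2=10, LS_Task 3=15, LS_Task 4=14, LS_Task 6=9, LS_Task 7=19) = 9; LS_Task 1 = 9−9 = 0
Slack_Task 3 = LS_Task 3 − ES_Task 3 = 15 − 9 = 6

6 days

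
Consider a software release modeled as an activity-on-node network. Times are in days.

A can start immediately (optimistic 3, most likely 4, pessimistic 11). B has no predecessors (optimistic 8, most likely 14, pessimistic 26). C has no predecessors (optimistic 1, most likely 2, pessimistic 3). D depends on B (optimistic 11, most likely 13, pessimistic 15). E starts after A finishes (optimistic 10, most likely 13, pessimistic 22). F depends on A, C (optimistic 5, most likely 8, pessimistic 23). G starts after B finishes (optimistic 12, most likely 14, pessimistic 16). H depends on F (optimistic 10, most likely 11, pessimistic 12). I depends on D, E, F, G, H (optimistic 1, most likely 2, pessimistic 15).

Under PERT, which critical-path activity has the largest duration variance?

te_A = (3 + 4·4 + 11)/6 = 30/6 = 5; σ²_A = ((11−3)/6)² = 1.778
te_B = (8 + 4·14 + 26)/6 = 90/6 = 15; σ²_B = ((26−8)/6)² = 9.000
te_C = (1 + 4·2 + 3)/6 = 12/6 = 2; σ²_C = ((3−1)/6)² = 0.111
te_D = (11 + 4·13 + 15)/6 = 78/6 = 13; σ²_D = ((15−11)/6)² = 0.444
te_E = (10 + 4·13 + 22)/6 = 84/6 = 14; σ²_E = ((22−10)/6)² = 4.000
te_F = (5 + 4·8 + 23)/6 = 60/6 = 10; σ²_F = ((23−5)/6)² = 9.000
te_G = (12 + 4·14 + 16)/6 = 84/6 = 14; σ²_G = ((16−12)/6)² = 0.444
te_H = (10 + 4·11 + 12)/6 = 66/6 = 11; σ²_H = ((12−10)/6)² = 0.111
te_I = (1 + 4·2 + 15)/6 = 24/6 = 4; σ²_I = ((15−1)/6)² = 5.444

Forward pass:
ES_A = 0; EF_A = 5
ES_B = 0; EF_B = 15
ES_C = 0; EF_C = 2
ES_D = 15; EF_D = 15+13 = 28
ES_E = 5; EF_E = 5+14 = 19
ES_F = max(EF_A=5, EF_C=2) = 5; EF_F = 5+10 = 15
ES_G = 15; EF_G = 15+14 = 29
ES_H = 15; EF_H = 15+11 = 26
ES_I = max(EF_D=28, EF_E=19, EF_F=15, EF_G=29, EF_H=26) = 29; EF_I = 29+4 = 33
Expected project duration μ = 33 days. Critical path: B → G → I.

Variances on critical path: σ²_B=9.000, σ²_G=0.444, σ²_I=5.444.
Largest is σ²_B = 9.000.

B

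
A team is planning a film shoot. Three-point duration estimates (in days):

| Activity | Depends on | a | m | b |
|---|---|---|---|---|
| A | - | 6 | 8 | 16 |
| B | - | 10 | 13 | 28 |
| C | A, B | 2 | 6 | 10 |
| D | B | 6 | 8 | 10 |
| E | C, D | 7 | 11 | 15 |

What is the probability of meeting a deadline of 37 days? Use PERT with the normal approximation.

0.815

te_A = (6 + 4·8 + 16)/6 = 54/6 = 9; σ²_A = ((16−6)/6)² = 2.778
te_B = (10 + 4·13 + 28)/6 = 90/6 = 15; σ²_B = ((28−10)/6)² = 9.000
te_C = (2 + 4·6 + 10)/6 = 36/6 = 6; σ²_C = ((10−2)/6)² = 1.778
te_D = (6 + 4·8 + 10)/6 = 48/6 = 8; σ²_D = ((10−6)/6)² = 0.444
te_E = (7 + 4·11 + 15)/6 = 66/6 = 11; σ²_E = ((15−7)/6)² = 1.778

Forward pass:
ES_A = 0; EF_A = 9
ES_B = 0; EF_B = 15
ES_C = max(EF_A=9, EF_B=15) = 15; EF_C = 15+6 = 21
ES_D = 15; EF_D = 15+8 = 23
ES_E = max(EF_C=21, EF_D=23) = 23; EF_E = 23+11 = 34
Expected project duration μ = 34 days. Critical path: B → D → E.

Variance along critical path = 9.000 + 0.444 + 1.778 = 11.222; σ = √11.222 = 3.350 days.
Z = (37 − 34) / 3.350 = 0.896
P(T ≤ 37) = Φ(0.896) ≈ 0.815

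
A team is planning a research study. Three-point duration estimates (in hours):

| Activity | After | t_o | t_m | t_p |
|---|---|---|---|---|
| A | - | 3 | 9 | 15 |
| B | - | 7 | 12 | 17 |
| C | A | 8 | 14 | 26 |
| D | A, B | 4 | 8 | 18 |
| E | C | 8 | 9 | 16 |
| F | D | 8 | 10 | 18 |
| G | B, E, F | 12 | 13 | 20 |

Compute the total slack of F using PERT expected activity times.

2 hours

te_A = (3 + 4·9 + 15)/6 = 54/6 = 9
te_B = (7 + 4·12 + 17)/6 = 72/6 = 12
te_C = (8 + 4·14 + 26)/6 = 90/6 = 15
te_D = (4 + 4·8 + 18)/6 = 54/6 = 9
te_E = (8 + 4·9 + 16)/6 = 60/6 = 10
te_F = (8 + 4·10 + 18)/6 = 66/6 = 11
te_G = (12 + 4·13 + 20)/6 = 84/6 = 14

Forward pass:
ES_A = 0; EF_A = 9
ES_B = 0; EF_B = 12
ES_C = 9; EF_C = 9+15 = 24
ES_D = max(EF_A=9, EF_B=12) = 12; EF_D = 12+9 = 21
ES_E = 24; EF_E = 24+10 = 34
ES_F = 21; EF_F = 21+11 = 32
ES_G = max(EF_B=12, EF_E=34, EF_F=32) = 34; EF_G = 34+14 = 48
Expected project duration μ = 48 hours. Critical path: A → C → E → G.

Backward pass:
LF_G = 48; LS_G = 48−14 = 34
LF_F = LS_G = 34; LS_F = 34−11 = 23
LF_E = LS_G = 34; LS_E = 34−10 = 24
LF_D = LS_F = 23; LS_D = 23−9 = 14
LF_C = LS_E = 24; LS_C = 24−15 = 9
LF_B = min(LS_D=14, LS_G=34) = 14; LS_B = 14−12 = 2
LF_A = min(LS_C=9, LS_D=14) = 9; LS_A = 9−9 = 0
Slack_F = LS_F − ES_F = 23 − 21 = 2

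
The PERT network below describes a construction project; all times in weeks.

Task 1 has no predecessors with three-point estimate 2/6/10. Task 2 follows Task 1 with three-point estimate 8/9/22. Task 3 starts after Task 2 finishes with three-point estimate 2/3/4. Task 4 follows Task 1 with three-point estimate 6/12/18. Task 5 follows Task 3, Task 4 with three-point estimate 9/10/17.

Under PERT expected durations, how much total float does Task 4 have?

2 weeks

te_Task 1 = (2 + 4·6 + 10)/6 = 36/6 = 6
te_Task 2 = (8 + 4·9 + 22)/6 = 66/6 = 11
te_Task 3 = (2 + 4·3 + 4)/6 = 18/6 = 3
te_Task 4 = (6 + 4·12 + 18)/6 = 72/6 = 12
te_Task 5 = (9 + 4·10 + 17)/6 = 66/6 = 11

Forward pass:
ES_Task 1 = 0; EF_Task 1 = 6
ES_Task 2 = 6; EF_Task 2 = 6+11 = 17
ES_Task 3 = 17; EF_Task 3 = 17+3 = 20
ES_Task 4 = 6; EF_Task 4 = 6+12 = 18
ES_Task 5 = max(EF_Task 3=20, EF_Task 4=18) = 20; EF_Task 5 = 20+11 = 31
Expected project duration μ = 31 weeks. Critical path: Task 1 → Task 2 → Task 3 → Task 5.

Backward pass:
LF_Task 5 = 31; LS_Task 5 = 31−11 = 20
LF_Task 4 = LS_Task 5 = 20; LS_Task 4 = 20−12 = 8
LF_Task 3 = LS_Task 5 = 20; LS_Task 3 = 20−3 = 17
LF_Task 2 = LS_Task 3 = 17; LS_Task 2 = 17−11 = 6
LF_Task 1 = min(LS_Task 2=6, LS_Task 4=8) = 6; LS_Task 1 = 6−6 = 0
Slack_Task 4 = LS_Task 4 − ES_Task 4 = 8 − 6 = 2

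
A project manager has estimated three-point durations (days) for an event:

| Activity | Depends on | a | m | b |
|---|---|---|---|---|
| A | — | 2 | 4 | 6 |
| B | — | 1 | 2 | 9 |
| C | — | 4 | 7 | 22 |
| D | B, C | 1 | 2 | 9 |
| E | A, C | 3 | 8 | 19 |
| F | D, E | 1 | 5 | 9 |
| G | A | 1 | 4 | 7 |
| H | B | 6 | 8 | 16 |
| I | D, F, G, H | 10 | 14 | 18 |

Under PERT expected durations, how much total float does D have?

te_A = (2 + 4·4 + 6)/6 = 24/6 = 4
te_B = (1 + 4·2 + 9)/6 = 18/6 = 3
te_C = (4 + 4·7 + 22)/6 = 54/6 = 9
te_D = (1 + 4·2 + 9)/6 = 18/6 = 3
te_E = (3 + 4·8 + 19)/6 = 54/6 = 9
te_F = (1 + 4·5 + 9)/6 = 30/6 = 5
te_G = (1 + 4·4 + 7)/6 = 24/6 = 4
te_H = (6 + 4·8 + 16)/6 = 54/6 = 9
te_I = (10 + 4·14 + 18)/6 = 84/6 = 14

Forward pass:
ES_A = 0; EF_A = 4
ES_B = 0; EF_B = 3
ES_C = 0; EF_C = 9
ES_D = max(EF_B=3, EF_C=9) = 9; EF_D = 9+3 = 12
ES_E = max(EF_A=4, EF_C=9) = 9; EF_E = 9+9 = 18
ES_F = max(EF_D=12, EF_E=18) = 18; EF_F = 18+5 = 23
ES_G = 4; EF_G = 4+4 = 8
ES_H = 3; EF_H = 3+9 = 12
ES_I = max(EF_D=12, EF_F=23, EF_G=8, EF_H=12) = 23; EF_I = 23+14 = 37
Expected project duration μ = 37 days. Critical path: C → E → F → I.

Backward pass:
LF_I = 37; LS_I = 37−14 = 23
LF_H = LS_I = 23; LS_H = 23−9 = 14
LF_G = LS_I = 23; LS_G = 23−4 = 19
LF_F = LS_I = 23; LS_F = 23−5 = 18
LF_E = LS_F = 18; LS_E = 18−9 = 9
LF_D = min(LS_F=18, LS_I=23) = 18; LS_D = 18−3 = 15
LF_C = min(LS_D=15, LS_E=9) = 9; LS_C = 9−9 = 0
LF_B = min(LS_D=15, LS_H=14) = 14; LS_B = 14−3 = 11
LF_A = min(LS_E=9, LS_G=19) = 9; LS_A = 9−4 = 5
Slack_D = LS_D − ES_D = 15 − 9 = 6

6 days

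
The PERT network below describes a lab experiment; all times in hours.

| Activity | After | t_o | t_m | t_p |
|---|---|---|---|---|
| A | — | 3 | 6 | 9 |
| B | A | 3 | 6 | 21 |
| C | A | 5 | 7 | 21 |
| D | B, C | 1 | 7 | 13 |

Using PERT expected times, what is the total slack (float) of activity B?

1 hours

te_A = (3 + 4·6 + 9)/6 = 36/6 = 6
te_B = (3 + 4·6 + 21)/6 = 48/6 = 8
te_C = (5 + 4·7 + 21)/6 = 54/6 = 9
te_D = (1 + 4·7 + 13)/6 = 42/6 = 7

Forward pass:
ES_A = 0; EF_A = 6
ES_B = 6; EF_B = 6+8 = 14
ES_C = 6; EF_C = 6+9 = 15
ES_D = max(EF_B=14, EF_C=15) = 15; EF_D = 15+7 = 22
Expected project duration μ = 22 hours. Critical path: A → C → D.

Backward pass:
LF_D = 22; LS_D = 22−7 = 15
LF_C = LS_D = 15; LS_C = 15−9 = 6
LF_B = LS_D = 15; LS_B = 15−8 = 7
LF_A = min(LS_B=7, LS_C=6) = 6; LS_A = 6−6 = 0
Slack_B = LS_B − ES_B = 7 − 6 = 1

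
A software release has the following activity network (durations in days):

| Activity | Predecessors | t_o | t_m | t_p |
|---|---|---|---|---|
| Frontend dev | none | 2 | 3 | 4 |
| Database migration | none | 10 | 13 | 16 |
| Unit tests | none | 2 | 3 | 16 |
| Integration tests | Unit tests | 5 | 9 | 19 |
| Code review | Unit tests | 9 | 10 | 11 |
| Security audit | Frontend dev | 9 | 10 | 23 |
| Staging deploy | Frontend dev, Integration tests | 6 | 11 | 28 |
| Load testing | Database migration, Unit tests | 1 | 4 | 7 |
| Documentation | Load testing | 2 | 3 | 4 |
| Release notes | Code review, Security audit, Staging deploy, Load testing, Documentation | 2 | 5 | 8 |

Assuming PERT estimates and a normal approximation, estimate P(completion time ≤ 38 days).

te_Frontend dev = (2 + 4·3 + 4)/6 = 18/6 = 3; σ²_Frontend dev = ((4−2)/6)² = 0.111
te_Database migration = (10 + 4·13 + 16)/6 = 78/6 = 13; σ²_Database migration = ((16−10)/6)² = 1.000
te_Unit tests = (2 + 4·3 + 16)/6 = 30/6 = 5; σ²_Unit tests = ((16−2)/6)² = 5.444
te_Integration tests = (5 + 4·9 + 19)/6 = 60/6 = 10; σ²_Integration tests = ((19−5)/6)² = 5.444
te_Code review = (9 + 4·10 + 11)/6 = 60/6 = 10; σ²_Code review = ((11−9)/6)² = 0.111
te_Security audit = (9 + 4·10 + 23)/6 = 72/6 = 12; σ²_Security audit = ((23−9)/6)² = 5.444
te_Staging deploy = (6 + 4·11 + 28)/6 = 78/6 = 13; σ²_Staging deploy = ((28−6)/6)² = 13.444
te_Load testing = (1 + 4·4 + 7)/6 = 24/6 = 4; σ²_Load testing = ((7−1)/6)² = 1.000
te_Documentation = (2 + 4·3 + 4)/6 = 18/6 = 3; σ²_Documentation = ((4−2)/6)² = 0.111
te_Release notes = (2 + 4·5 + 8)/6 = 30/6 = 5; σ²_Release notes = ((8−2)/6)² = 1.000

Forward pass:
ES_Frontend dev = 0; EF_Frontend dev = 3
ES_Database migration = 0; EF_Database migration = 13
ES_Unit tests = 0; EF_Unit tests = 5
ES_Integration tests = 5; EF_Integration tests = 5+10 = 15
ES_Code review = 5; EF_Code review = 5+10 = 15
ES_Security audit = 3; EF_Security audit = 3+12 = 15
ES_Staging deploy = max(EF_Frontend dev=3, EF_Integration tests=15) = 15; EF_Staging deploy = 15+13 = 28
ES_Load testing = max(EF_Database migration=13, EF_Unit tests=5) = 13; EF_Load testing = 13+4 = 17
ES_Documentation = 17; EF_Documentation = 17+3 = 20
ES_Release notes = max(EF_Code review=15, EF_Security audit=15, EF_Staging deploy=28, EF_Load testing=17, EF_Documentation=20) = 28; EF_Release notes = 28+5 = 33
Expected project duration μ = 33 days. Critical path: Unit tests → Integration tests → Staging deploy → Release notes.

Variance along critical path = 5.444 + 5.444 + 13.444 + 1.000 = 25.333; σ = √25.333 = 5.033 days.
Z = (38 − 33) / 5.033 = 0.993
P(T ≤ 38) = Φ(0.993) ≈ 0.840

0.840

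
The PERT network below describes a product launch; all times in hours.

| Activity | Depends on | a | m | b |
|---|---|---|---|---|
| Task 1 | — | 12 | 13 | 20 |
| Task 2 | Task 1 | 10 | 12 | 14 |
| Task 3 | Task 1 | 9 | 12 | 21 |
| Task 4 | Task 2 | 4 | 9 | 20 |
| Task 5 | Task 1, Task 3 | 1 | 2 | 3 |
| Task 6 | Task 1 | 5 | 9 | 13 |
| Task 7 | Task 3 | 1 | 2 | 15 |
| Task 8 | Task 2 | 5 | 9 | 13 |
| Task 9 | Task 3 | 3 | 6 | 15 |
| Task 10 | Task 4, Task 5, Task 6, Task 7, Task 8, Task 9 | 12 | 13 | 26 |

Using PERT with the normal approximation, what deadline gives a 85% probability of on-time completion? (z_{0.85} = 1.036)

te_Task 1 = (12 + 4·13 + 20)/6 = 84/6 = 14; σ²_Task 1 = ((20−12)/6)² = 1.778
te_Task 2 = (10 + 4·12 + 14)/6 = 72/6 = 12; σ²_Task 2 = ((14−10)/6)² = 0.444
te_Task 3 = (9 + 4·12 + 21)/6 = 78/6 = 13; σ²_Task 3 = ((21−9)/6)² = 4.000
te_Task 4 = (4 + 4·9 + 20)/6 = 60/6 = 10; σ²_Task 4 = ((20−4)/6)² = 7.111
te_Task 5 = (1 + 4·2 + 3)/6 = 12/6 = 2; σ²_Task 5 = ((3−1)/6)² = 0.111
te_Task 6 = (5 + 4·9 + 13)/6 = 54/6 = 9; σ²_Task 6 = ((13−5)/6)² = 1.778
te_Task 7 = (1 + 4·2 + 15)/6 = 24/6 = 4; σ²_Task 7 = ((15−1)/6)² = 5.444
te_Task 8 = (5 + 4·9 + 13)/6 = 54/6 = 9; σ²_Task 8 = ((13−5)/6)² = 1.778
te_Task 9 = (3 + 4·6 + 15)/6 = 42/6 = 7; σ²_Task 9 = ((15−3)/6)² = 4.000
te_Task 10 = (12 + 4·13 + 26)/6 = 90/6 = 15; σ²_Task 10 = ((26−12)/6)² = 5.444

Forward pass:
ES_Task 1 = 0; EF_Task 1 = 14
ES_Task 2 = 14; EF_Task 2 = 14+12 = 26
ES_Task 3 = 14; EF_Task 3 = 14+13 = 27
ES_Task 4 = 26; EF_Task 4 = 26+10 = 36
ES_Task 5 = max(EF_Task 1=14, EF_Task 3=27) = 27; EF_Task 5 = 27+2 = 29
ES_Task 6 = 14; EF_Task 6 = 14+9 = 23
ES_Task 7 = 27; EF_Task 7 = 27+4 = 31
ES_Task 8 = 26; EF_Task 8 = 26+9 = 35
ES_Task 9 = 27; EF_Task 9 = 27+7 = 34
ES_Task 10 = max(EF_Task 4=36, EF_Task 5=29, EF_Task 6=23, EF_Task 7=31, EF_Task 8=35, EF_Task 9=34) = 36; EF_Task 10 = 36+15 = 51
Expected project duration μ = 51 hours. Critical path: Task 1 → Task 2 → Task 4 → Task 10.

Variance along critical path = 1.778 + 0.444 + 7.111 + 5.444 = 14.778; σ = 3.844 hours.
D = μ + z·σ = 51 + 1.036·3.844 = 55.0 hours

55.0 hours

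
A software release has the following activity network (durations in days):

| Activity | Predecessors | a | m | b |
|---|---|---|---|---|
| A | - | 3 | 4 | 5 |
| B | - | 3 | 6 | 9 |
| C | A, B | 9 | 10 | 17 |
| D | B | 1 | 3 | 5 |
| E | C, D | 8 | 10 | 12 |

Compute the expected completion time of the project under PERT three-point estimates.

27 days

te_A = (3 + 4·4 + 5)/6 = 24/6 = 4
te_B = (3 + 4·6 + 9)/6 = 36/6 = 6
te_C = (9 + 4·10 + 17)/6 = 66/6 = 11
te_D = (1 + 4·3 + 5)/6 = 18/6 = 3
te_E = (8 + 4·10 + 12)/6 = 60/6 = 10

Forward pass:
ES_A = 0; EF_A = 4
ES_B = 0; EF_B = 6
ES_C = max(EF_A=4, EF_B=6) = 6; EF_C = 6+11 = 17
ES_D = 6; EF_D = 6+3 = 9
ES_E = max(EF_C=17, EF_D=9) = 17; EF_E = 17+10 = 27
Expected project duration μ = 27 days. Critical path: B → C → E.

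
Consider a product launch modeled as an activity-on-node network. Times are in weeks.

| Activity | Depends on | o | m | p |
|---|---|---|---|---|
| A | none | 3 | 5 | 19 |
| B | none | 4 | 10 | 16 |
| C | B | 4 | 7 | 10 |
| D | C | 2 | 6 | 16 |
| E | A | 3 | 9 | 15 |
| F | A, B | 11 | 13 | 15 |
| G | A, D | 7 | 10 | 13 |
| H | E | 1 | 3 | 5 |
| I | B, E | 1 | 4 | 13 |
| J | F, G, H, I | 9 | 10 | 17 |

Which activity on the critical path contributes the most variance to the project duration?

D

te_A = (3 + 4·5 + 19)/6 = 42/6 = 7; σ²_A = ((19−3)/6)² = 7.111
te_B = (4 + 4·10 + 16)/6 = 60/6 = 10; σ²_B = ((16−4)/6)² = 4.000
te_C = (4 + 4·7 + 10)/6 = 42/6 = 7; σ²_C = ((10−4)/6)² = 1.000
te_D = (2 + 4·6 + 16)/6 = 42/6 = 7; σ²_D = ((16−2)/6)² = 5.444
te_E = (3 + 4·9 + 15)/6 = 54/6 = 9; σ²_E = ((15−3)/6)² = 4.000
te_F = (11 + 4·13 + 15)/6 = 78/6 = 13; σ²_F = ((15−11)/6)² = 0.444
te_G = (7 + 4·10 + 13)/6 = 60/6 = 10; σ²_G = ((13−7)/6)² = 1.000
te_H = (1 + 4·3 + 5)/6 = 18/6 = 3; σ²_H = ((5−1)/6)² = 0.444
te_I = (1 + 4·4 + 13)/6 = 30/6 = 5; σ²_I = ((13−1)/6)² = 4.000
te_J = (9 + 4·10 + 17)/6 = 66/6 = 11; σ²_J = ((17−9)/6)² = 1.778

Forward pass:
ES_A = 0; EF_A = 7
ES_B = 0; EF_B = 10
ES_C = 10; EF_C = 10+7 = 17
ES_D = 17; EF_D = 17+7 = 24
ES_E = 7; EF_E = 7+9 = 16
ES_F = max(EF_A=7, EF_B=10) = 10; EF_F = 10+13 = 23
ES_G = max(EF_A=7, EF_D=24) = 24; EF_G = 24+10 = 34
ES_H = 16; EF_H = 16+3 = 19
ES_I = max(EF_B=10, EF_E=16) = 16; EF_I = 16+5 = 21
ES_J = max(EF_F=23, EF_G=34, EF_H=19, EF_I=21) = 34; EF_J = 34+11 = 45
Expected project duration μ = 45 weeks. Critical path: B → C → D → G → J.

Variances on critical path: σ²_B=4.000, σ²_C=1.000, σ²_D=5.444, σ²_G=1.000, σ²_J=1.778.
Largest is σ²_D = 5.444.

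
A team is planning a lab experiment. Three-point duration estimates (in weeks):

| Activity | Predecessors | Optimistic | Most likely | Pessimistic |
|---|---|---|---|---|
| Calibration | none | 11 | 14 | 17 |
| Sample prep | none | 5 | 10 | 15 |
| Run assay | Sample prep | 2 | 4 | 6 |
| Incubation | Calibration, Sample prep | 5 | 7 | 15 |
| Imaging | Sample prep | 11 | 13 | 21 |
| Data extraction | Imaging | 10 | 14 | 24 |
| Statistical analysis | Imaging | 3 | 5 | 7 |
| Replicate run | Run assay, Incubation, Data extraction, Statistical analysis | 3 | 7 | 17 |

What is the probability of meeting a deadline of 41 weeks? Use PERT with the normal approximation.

0.069

te_Calibration = (11 + 4·14 + 17)/6 = 84/6 = 14; σ²_Calibration = ((17−11)/6)² = 1.000
te_Sample prep = (5 + 4·10 + 15)/6 = 60/6 = 10; σ²_Sample prep = ((15−5)/6)² = 2.778
te_Run assay = (2 + 4·4 + 6)/6 = 24/6 = 4; σ²_Run assay = ((6−2)/6)² = 0.444
te_Incubation = (5 + 4·7 + 15)/6 = 48/6 = 8; σ²_Incubation = ((15−5)/6)² = 2.778
te_Imaging = (11 + 4·13 + 21)/6 = 84/6 = 14; σ²_Imaging = ((21−11)/6)² = 2.778
te_Data extraction = (10 + 4·14 + 24)/6 = 90/6 = 15; σ²_Data extraction = ((24−10)/6)² = 5.444
te_Statistical analysis = (3 + 4·5 + 7)/6 = 30/6 = 5; σ²_Statistical analysis = ((7−3)/6)² = 0.444
te_Replicate run = (3 + 4·7 + 17)/6 = 48/6 = 8; σ²_Replicate run = ((17−3)/6)² = 5.444

Forward pass:
ES_Calibration = 0; EF_Calibration = 14
ES_Sample prep = 0; EF_Sample prep = 10
ES_Run assay = 10; EF_Run assay = 10+4 = 14
ES_Incubation = max(EF_Calibration=14, EF_Sample prep=10) = 14; EF_Incubation = 14+8 = 22
ES_Imaging = 10; EF_Imaging = 10+14 = 24
ES_Data extraction = 24; EF_Data extraction = 24+15 = 39
ES_Statistical analysis = 24; EF_Statistical analysis = 24+5 = 29
ES_Replicate run = max(EF_Run assay=14, EF_Incubation=22, EF_Data extraction=39, EF_Statistical analysis=29) = 39; EF_Replicate run = 39+8 = 47
Expected project duration μ = 47 weeks. Critical path: Sample prep → Imaging → Data extraction → Replicate run.

Variance along critical path = 2.778 + 2.778 + 5.444 + 5.444 = 16.444; σ = √16.444 = 4.055 weeks.
Z = (41 − 47) / 4.055 = -1.480
P(T ≤ 41) = Φ(-1.480) ≈ 0.069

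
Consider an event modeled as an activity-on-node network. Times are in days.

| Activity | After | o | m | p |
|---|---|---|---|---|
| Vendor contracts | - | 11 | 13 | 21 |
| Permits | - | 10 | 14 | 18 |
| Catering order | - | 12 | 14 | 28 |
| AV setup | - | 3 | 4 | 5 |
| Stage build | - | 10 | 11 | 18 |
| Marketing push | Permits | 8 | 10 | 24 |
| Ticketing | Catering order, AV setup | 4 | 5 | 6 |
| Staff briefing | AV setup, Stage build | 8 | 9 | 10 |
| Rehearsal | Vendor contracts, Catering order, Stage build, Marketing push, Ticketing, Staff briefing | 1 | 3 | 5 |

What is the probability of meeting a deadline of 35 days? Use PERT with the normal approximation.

0.975

te_Vendor contracts = (11 + 4·13 + 21)/6 = 84/6 = 14; σ²_Vendor contracts = ((21−11)/6)² = 2.778
te_Permits = (10 + 4·14 + 18)/6 = 84/6 = 14; σ²_Permits = ((18−10)/6)² = 1.778
te_Catering order = (12 + 4·14 + 28)/6 = 96/6 = 16; σ²_Catering order = ((28−12)/6)² = 7.111
te_AV setup = (3 + 4·4 + 5)/6 = 24/6 = 4; σ²_AV setup = ((5−3)/6)² = 0.111
te_Stage build = (10 + 4·11 + 18)/6 = 72/6 = 12; σ²_Stage build = ((18−10)/6)² = 1.778
te_Marketing push = (8 + 4·10 + 24)/6 = 72/6 = 12; σ²_Marketing push = ((24−8)/6)² = 7.111
te_Ticketing = (4 + 4·5 + 6)/6 = 30/6 = 5; σ²_Ticketing = ((6−4)/6)² = 0.111
te_Staff briefing = (8 + 4·9 + 10)/6 = 54/6 = 9; σ²_Staff briefing = ((10−8)/6)² = 0.111
te_Rehearsal = (1 + 4·3 + 5)/6 = 18/6 = 3; σ²_Rehearsal = ((5−1)/6)² = 0.444

Forward pass:
ES_Vendor contracts = 0; EF_Vendor contracts = 14
ES_Permits = 0; EF_Permits = 14
ES_Catering order = 0; EF_Catering order = 16
ES_AV setup = 0; EF_AV setup = 4
ES_Stage build = 0; EF_Stage build = 12
ES_Marketing push = 14; EF_Marketing push = 14+12 = 26
ES_Ticketing = max(EF_Catering order=16, EF_AV setup=4) = 16; EF_Ticketing = 16+5 = 21
ES_Staff briefing = max(EF_AV setup=4, EF_Stage build=12) = 12; EF_Staff briefing = 12+9 = 21
ES_Rehearsal = max(EF_Vendor contracts=14, EF_Catering order=16, EF_Stage build=12, EF_Marketing push=26, EF_Ticketing=21, EF_Staff briefing=21) = 26; EF_Rehearsal = 26+3 = 29
Expected project duration μ = 29 days. Critical path: Permits → Marketing push → Rehearsal.

Variance along critical path = 1.778 + 7.111 + 0.444 = 9.333; σ = √9.333 = 3.055 days.
Z = (35 − 29) / 3.055 = 1.964
P(T ≤ 35) = Φ(1.964) ≈ 0.975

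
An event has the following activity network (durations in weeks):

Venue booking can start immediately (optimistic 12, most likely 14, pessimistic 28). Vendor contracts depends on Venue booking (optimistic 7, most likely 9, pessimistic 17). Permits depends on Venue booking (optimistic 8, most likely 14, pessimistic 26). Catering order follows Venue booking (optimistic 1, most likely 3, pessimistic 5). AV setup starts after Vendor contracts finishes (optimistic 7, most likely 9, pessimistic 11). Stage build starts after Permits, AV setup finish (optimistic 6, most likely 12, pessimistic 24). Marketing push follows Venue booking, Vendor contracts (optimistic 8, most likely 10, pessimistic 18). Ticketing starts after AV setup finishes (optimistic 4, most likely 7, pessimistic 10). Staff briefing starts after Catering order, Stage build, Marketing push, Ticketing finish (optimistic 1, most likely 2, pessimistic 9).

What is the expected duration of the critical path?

51 weeks

te_Venue booking = (12 + 4·14 + 28)/6 = 96/6 = 16
te_Vendor contracts = (7 + 4·9 + 17)/6 = 60/6 = 10
te_Permits = (8 + 4·14 + 26)/6 = 90/6 = 15
te_Catering order = (1 + 4·3 + 5)/6 = 18/6 = 3
te_AV setup = (7 + 4·9 + 11)/6 = 54/6 = 9
te_Stage build = (6 + 4·12 + 24)/6 = 78/6 = 13
te_Marketing push = (8 + 4·10 + 18)/6 = 66/6 = 11
te_Ticketing = (4 + 4·7 + 10)/6 = 42/6 = 7
te_Staff briefing = (1 + 4·2 + 9)/6 = 18/6 = 3

Forward pass:
ES_Venue booking = 0; EF_Venue booking = 16
ES_Vendor contracts = 16; EF_Vendor contracts = 16+10 = 26
ES_Permits = 16; EF_Permits = 16+15 = 31
ES_Catering order = 16; EF_Catering order = 16+3 = 19
ES_AV setup = 26; EF_AV setup = 26+9 = 35
ES_Stage build = max(EF_Permits=31, EF_AV setup=35) = 35; EF_Stage build = 35+13 = 48
ES_Marketing push = max(EF_Venue booking=16, EF_Vendor contracts=26) = 26; EF_Marketing push = 26+11 = 37
ES_Ticketing = 35; EF_Ticketing = 35+7 = 42
ES_Staff briefing = max(EF_Catering order=19, EF_Stage build=48, EF_Marketing push=37, EF_Ticketing=42) = 48; EF_Staff briefing = 48+3 = 51
Expected project duration μ = 51 weeks. Critical path: Venue booking → Vendor contracts → AV setup → Stage build → Staff briefing.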